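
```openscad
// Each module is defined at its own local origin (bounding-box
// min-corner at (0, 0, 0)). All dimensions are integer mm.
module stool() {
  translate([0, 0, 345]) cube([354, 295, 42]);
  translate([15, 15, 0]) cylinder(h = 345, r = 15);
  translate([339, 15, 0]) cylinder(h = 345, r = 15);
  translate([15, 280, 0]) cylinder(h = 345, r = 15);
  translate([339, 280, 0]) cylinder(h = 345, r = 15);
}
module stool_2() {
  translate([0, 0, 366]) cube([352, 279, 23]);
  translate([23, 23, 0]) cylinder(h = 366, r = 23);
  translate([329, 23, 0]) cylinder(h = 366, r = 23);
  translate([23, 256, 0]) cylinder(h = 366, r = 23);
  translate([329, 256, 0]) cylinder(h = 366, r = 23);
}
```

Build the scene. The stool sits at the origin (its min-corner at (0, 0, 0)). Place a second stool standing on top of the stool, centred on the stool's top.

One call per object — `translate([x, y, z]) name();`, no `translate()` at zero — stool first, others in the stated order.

stool();
translate([1, 8, 387]) stool_2();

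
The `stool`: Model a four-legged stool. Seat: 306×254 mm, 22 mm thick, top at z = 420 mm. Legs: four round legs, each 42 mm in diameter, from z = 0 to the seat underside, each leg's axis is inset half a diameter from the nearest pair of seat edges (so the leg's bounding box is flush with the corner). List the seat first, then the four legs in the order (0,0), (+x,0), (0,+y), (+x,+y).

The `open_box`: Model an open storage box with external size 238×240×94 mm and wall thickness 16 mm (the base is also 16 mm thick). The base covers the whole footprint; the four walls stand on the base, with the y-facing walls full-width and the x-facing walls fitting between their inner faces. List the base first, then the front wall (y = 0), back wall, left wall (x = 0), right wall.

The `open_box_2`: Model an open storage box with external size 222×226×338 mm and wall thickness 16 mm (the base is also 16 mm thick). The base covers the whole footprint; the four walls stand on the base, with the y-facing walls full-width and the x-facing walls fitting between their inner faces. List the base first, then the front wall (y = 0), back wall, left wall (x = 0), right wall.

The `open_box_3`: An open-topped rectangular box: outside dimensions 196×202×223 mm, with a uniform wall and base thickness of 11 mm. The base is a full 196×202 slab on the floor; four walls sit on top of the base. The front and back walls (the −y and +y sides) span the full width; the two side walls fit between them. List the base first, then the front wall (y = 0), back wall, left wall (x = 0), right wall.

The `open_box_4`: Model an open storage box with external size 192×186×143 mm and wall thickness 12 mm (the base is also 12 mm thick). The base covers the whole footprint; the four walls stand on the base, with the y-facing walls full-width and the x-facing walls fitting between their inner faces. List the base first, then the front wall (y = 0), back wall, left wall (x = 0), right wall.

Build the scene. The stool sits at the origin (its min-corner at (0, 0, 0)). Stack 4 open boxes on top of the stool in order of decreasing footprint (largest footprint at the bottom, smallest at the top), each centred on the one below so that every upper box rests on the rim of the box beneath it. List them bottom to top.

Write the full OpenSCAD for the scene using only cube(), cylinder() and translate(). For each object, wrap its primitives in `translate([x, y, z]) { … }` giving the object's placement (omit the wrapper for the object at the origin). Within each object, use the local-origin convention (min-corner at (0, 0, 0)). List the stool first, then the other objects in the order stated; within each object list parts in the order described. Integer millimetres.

translate([0, 0, 398]) cube([306, 254, 22]);
translate([21, 21, 0]) cylinder(h = 398, r = 21);
translate([285, 21, 0]) cylinder(h = 398, r = 21);
translate([21, 233, 0]) cylinder(h = 398, r = 21);
translate([285, 233, 0]) cylinder(h = 398, r = 21);
translate([34, 7, 420]) {
  cube([238, 240, 16]);
  translate([0, 0, 16]) cube([238, 16, 78]);
  translate([0, 224, 16]) cube([238, 16, 78]);
  translate([0, 16, 16]) cube([16, 208, 78]);
  translate([222, 16, 16]) cube([16, 208, 78]);
}
translate([42, 14, 514]) {
  cube([222, 226, 16]);
  translate([0, 0, 16]) cube([222, 16, 322]);
  translate([0, 210, 16]) cube([222, 16, 322]);
  translate([0, 16, 16]) cube([16, 194, 322]);
  translate([206, 16, 16]) cube([16, 194, 322]);
}
translate([55, 26, 852]) {
  cube([196, 202, 11]);
  translate([0, 0, 11]) cube([196, 11, 212]);
  translate([0, 191, 11]) cube([196, 11, 212]);
  translate([0, 11, 11]) cube([11, 180, 212]);
  translate([185, 11, 11]) cube([11, 180, 212]);
}
translate([57, 34, 1075]) {
  cube([192, 186, 12]);
  translate([0, 0, 12]) cube([192, 12, 131]);
  translate([0, 174, 12]) cube([192, 12, 131]);
  translate([0, 12, 12]) cube([12, 162, 131]);
  translate([180, 12, 12]) cube([12, 162, 131]);
}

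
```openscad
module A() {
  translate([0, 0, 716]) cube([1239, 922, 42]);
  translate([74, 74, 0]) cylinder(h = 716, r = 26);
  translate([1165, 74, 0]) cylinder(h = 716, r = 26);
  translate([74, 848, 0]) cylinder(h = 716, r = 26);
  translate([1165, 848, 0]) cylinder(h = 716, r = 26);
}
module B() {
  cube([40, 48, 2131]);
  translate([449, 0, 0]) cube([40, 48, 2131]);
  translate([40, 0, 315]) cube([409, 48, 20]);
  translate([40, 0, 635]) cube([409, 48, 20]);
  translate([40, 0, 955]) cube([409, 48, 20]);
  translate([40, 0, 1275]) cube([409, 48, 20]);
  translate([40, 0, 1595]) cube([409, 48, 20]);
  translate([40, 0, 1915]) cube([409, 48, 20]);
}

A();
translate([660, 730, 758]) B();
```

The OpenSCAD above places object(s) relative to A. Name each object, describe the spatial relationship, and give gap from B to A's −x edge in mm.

The ladder's min-x is at 660; the table's min-x is 0; gap = 660 mm.

A is a table. B is a ladder. The ladder is on top of the table. The gap from the ladder to the table's −x edge is 660 mm.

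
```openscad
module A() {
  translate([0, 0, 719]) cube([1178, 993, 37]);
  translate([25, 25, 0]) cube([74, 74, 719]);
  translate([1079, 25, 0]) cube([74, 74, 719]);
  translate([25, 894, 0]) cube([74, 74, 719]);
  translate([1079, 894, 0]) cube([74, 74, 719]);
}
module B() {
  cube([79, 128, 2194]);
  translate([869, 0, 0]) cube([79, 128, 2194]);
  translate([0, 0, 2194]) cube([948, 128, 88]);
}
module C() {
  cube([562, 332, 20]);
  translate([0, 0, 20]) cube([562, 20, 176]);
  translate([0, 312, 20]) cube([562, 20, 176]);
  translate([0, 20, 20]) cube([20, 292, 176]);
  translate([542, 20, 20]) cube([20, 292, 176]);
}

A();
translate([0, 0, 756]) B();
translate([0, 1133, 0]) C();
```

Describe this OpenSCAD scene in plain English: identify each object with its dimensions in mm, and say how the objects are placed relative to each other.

A is a table: top 1178 mm (x) × 993 mm (y), 37 mm thick, upper face at z = 756 mm, on four 74×74 mm square legs, each inset 25 mm from the nearest pair of top edges, running from z = 0 to the bottom of the top.

B is a door frame. The clear opening is 790 mm wide and 2194 mm high. Two 79 mm wide jambs, 128 mm deep, stand either side of the opening from the floor to the top of the opening. A 88 mm thick head sits across the top of both jambs, spanning the full outside width of the frame.

C is an open storage box with external size 562×332×196 mm and wall thickness 20 mm (the base is also 20 mm thick). The base covers the whole footprint; the four walls stand on the base, with the y-facing walls full-width and the x-facing walls fitting between their inner faces.

The door frame is on top of the table. The open box is on the floor beside the table on its +y side.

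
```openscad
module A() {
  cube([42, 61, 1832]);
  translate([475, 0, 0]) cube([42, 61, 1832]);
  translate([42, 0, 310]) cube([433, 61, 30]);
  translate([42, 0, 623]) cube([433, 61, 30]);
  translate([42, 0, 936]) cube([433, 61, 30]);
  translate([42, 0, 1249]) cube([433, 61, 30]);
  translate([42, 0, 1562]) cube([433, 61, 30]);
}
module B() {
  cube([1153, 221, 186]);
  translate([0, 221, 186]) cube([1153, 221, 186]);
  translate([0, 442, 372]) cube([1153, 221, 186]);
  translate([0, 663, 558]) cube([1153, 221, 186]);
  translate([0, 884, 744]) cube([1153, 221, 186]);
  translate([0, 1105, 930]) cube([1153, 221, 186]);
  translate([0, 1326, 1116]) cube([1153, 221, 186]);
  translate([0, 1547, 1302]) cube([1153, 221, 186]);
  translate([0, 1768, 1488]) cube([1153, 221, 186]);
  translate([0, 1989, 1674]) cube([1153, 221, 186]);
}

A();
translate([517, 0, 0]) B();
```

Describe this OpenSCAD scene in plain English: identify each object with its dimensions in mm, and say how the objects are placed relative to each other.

A is a wooden ladder with two side rails of 42×61 mm section and 1832 mm height, set 517 mm apart overall. Between them run 5 rectangular rungs (61 mm deep, 30 mm thick), front faces flush with the rails' −y face. The bottom of the first rung is 310 mm above the floor and each subsequent rung is 313 mm higher than the one below.

B is a run of 10 identical solid stair steps. Each tread is 1153×221 mm and each step block is 186 mm high. Step 1 rests on the floor; step k is offset from step 1 by (k−1)×221 mm in y and (k−1)×186 mm in z.

The staircase is against the ladder's +x side, with their −y faces flush.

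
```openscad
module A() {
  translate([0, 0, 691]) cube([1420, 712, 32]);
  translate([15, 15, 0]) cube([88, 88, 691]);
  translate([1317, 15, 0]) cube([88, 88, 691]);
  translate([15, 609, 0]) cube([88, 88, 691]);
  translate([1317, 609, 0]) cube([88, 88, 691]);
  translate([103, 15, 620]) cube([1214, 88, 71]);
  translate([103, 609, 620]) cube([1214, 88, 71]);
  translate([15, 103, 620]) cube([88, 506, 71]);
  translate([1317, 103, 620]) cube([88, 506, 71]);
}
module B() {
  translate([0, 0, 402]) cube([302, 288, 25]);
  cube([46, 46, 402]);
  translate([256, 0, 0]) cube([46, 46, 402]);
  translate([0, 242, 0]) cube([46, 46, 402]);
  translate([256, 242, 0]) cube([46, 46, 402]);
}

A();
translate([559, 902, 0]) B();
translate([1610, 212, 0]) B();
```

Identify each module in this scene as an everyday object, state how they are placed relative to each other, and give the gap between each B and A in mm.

A is a table. B is a stool. Two stools sit around the table at the +y, +x sides. The gap between each stool and the table is 190 mm.

Each stool's nearest face is 190 mm from the table's bounding box.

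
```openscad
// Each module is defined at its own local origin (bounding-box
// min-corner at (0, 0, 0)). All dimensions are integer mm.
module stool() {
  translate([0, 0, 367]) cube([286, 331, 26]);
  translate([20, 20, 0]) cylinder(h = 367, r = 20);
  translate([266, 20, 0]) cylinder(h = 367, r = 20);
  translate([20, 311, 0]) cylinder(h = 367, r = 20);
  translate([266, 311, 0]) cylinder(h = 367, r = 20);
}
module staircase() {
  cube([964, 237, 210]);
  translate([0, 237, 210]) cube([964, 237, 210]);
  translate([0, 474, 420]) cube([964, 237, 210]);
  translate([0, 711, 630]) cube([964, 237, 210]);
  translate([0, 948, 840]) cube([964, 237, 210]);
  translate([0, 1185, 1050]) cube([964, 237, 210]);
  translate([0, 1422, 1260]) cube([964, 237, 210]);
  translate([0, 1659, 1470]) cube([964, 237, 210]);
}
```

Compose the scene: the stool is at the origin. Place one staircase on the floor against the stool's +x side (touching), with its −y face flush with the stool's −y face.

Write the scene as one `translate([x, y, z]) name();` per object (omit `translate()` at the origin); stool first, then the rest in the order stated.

stool();
translate([286, 0, 0]) staircase();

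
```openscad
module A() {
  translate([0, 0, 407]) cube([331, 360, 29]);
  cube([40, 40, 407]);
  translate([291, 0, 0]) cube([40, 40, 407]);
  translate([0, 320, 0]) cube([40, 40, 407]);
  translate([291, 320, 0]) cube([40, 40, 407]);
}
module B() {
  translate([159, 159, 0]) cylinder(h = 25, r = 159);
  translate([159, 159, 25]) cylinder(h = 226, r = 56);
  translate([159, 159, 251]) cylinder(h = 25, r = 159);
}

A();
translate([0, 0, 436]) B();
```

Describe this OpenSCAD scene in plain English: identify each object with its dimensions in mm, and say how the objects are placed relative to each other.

A is a simple wooden stool: a rectangular seat 331 mm (x) by 360 mm (y), 29 mm thick, top face at z = 436 mm, on four square legs, each 40×40 mm in cross-section. The legs rest on z = 0, each flush with a corner of the seat.

B is a spool: two coaxial disc flanges of radius 159 mm and thickness 25 mm, joined by a core cylinder of radius 56 mm and height 226 mm. The lower flange rests on z = 0 and the three cylinders share a vertical axis.

The spool is on top of the stool.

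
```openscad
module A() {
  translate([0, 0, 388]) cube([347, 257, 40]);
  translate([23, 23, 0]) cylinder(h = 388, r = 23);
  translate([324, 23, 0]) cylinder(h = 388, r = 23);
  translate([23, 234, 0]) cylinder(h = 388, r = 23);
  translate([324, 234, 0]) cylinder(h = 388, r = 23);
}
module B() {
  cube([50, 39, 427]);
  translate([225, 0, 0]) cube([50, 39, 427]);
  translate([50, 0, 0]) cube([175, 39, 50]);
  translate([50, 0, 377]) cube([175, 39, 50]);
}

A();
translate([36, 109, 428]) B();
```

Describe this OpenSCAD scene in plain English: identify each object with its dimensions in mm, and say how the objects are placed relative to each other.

A is a four-legged stool. The seat is 347×257 mm, 40 mm thick, top at z = 428 mm. It stands on four round legs, each 46 mm in diameter, from z = 0 to the seat underside, each leg's axis is inset half a diameter from the nearest pair of seat edges (so the leg's bounding box is flush with the corner).

B is a picture frame with a 175×327 mm rectangular opening (x by z) and a uniform 50 mm border on every side. Frame depth is 39 mm along y. It is built from two vertical stiles running the full outside height and two horizontal rails spanning the gap between the stiles.

The picture frame is on top of the stool, centred.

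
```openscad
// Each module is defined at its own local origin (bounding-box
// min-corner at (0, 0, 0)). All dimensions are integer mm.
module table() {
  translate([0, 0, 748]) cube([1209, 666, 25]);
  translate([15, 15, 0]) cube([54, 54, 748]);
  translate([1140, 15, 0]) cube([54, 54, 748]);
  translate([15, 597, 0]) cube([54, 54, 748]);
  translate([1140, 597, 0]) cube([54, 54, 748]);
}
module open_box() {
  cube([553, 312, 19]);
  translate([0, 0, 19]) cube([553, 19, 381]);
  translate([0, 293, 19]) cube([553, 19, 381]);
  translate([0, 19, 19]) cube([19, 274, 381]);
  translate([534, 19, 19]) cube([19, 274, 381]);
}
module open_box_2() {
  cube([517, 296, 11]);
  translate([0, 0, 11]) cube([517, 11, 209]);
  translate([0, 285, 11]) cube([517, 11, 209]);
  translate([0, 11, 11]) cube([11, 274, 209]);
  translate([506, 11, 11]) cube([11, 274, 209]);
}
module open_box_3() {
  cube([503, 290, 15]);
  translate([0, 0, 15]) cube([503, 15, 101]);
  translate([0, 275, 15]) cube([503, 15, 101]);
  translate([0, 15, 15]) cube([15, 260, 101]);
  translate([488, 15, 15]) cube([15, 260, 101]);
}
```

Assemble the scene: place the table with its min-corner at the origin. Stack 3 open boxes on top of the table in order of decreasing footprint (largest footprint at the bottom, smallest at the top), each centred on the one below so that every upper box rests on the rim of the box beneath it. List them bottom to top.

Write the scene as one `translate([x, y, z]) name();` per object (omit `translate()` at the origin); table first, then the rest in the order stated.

table();
translate([328, 177, 773]) open_box();
translate([346, 185, 1173]) open_box_2();
translate([353, 188, 1393]) open_box_3();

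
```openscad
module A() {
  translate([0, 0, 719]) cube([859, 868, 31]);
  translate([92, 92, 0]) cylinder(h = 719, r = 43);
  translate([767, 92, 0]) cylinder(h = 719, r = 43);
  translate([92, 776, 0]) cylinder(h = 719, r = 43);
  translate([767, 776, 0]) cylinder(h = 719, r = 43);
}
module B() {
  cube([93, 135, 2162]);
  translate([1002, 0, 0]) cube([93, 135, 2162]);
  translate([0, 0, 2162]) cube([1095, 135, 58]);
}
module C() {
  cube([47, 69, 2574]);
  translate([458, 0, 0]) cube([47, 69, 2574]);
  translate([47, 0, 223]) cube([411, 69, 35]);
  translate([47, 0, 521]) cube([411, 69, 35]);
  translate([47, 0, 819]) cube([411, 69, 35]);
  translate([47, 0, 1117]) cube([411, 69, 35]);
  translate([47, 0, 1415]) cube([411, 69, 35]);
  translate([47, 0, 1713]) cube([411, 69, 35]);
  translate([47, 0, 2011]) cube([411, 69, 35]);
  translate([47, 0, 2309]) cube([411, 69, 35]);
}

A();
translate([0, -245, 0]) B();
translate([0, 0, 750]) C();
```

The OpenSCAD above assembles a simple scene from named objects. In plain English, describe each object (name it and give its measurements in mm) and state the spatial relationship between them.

A is a rectangular dining table. The top is 859×868×31 mm with its upper surface at z = 750 mm. It stands on four round legs of 86 mm diameter, each leg's bounding box inset 49 mm from the nearest pair of top edges, running from the floor to the underside of the top.

B is a door frame. The clear opening is 909 mm wide and 2162 mm high. Two 93 mm wide jambs, 135 mm deep, stand either side of the opening from the floor to the top of the opening. A 58 mm thick head sits across the top of both jambs, spanning the full outside width of the frame.

C is a wooden ladder with two side rails of 47×69 mm section and 2574 mm height, set 505 mm apart overall. Between them run 8 rectangular rungs (69 mm deep, 35 mm thick), front faces flush with the rails' −y face. The bottom of the first rung is 223 mm above the floor and each subsequent rung is 298 mm higher than the one below.

The door frame is on the floor beside the table on its −y side. The ladder is on top of the table.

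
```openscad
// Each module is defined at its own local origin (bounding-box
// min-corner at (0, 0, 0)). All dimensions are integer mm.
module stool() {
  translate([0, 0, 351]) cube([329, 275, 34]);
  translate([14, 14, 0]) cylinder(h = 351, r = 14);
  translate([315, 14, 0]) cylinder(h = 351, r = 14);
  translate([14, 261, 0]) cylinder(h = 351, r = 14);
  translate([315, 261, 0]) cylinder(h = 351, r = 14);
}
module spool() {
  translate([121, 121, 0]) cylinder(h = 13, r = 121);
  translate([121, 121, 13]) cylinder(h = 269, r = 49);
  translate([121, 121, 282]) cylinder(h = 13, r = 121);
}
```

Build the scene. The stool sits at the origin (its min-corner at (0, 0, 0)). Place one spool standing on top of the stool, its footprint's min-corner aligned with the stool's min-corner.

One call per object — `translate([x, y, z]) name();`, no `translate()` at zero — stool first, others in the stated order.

stool();
translate([0, 0, 385]) spool();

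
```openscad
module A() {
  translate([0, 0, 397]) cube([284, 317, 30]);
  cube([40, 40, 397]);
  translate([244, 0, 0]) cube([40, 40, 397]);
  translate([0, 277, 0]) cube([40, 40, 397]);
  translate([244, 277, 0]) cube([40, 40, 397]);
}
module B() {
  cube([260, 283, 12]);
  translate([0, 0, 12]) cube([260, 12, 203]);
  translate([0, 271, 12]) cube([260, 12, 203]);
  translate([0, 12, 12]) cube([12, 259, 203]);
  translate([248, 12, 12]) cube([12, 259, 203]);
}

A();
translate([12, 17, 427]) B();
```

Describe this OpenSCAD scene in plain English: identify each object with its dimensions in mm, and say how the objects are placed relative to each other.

A is a four-legged stool. The seat is 284×317 mm, 30 mm thick, top at z = 427 mm. It stands on four square legs, each 40×40 mm in cross-section, from z = 0 to the seat underside, each flush with a corner of the seat.

B is an open storage box with external size 260×283×215 mm and wall thickness 12 mm (the base is also 12 mm thick). The base covers the whole footprint; the four walls stand on the base, with the y-facing walls full-width and the x-facing walls fitting between their inner faces.

The open box is on top of the stool, centred.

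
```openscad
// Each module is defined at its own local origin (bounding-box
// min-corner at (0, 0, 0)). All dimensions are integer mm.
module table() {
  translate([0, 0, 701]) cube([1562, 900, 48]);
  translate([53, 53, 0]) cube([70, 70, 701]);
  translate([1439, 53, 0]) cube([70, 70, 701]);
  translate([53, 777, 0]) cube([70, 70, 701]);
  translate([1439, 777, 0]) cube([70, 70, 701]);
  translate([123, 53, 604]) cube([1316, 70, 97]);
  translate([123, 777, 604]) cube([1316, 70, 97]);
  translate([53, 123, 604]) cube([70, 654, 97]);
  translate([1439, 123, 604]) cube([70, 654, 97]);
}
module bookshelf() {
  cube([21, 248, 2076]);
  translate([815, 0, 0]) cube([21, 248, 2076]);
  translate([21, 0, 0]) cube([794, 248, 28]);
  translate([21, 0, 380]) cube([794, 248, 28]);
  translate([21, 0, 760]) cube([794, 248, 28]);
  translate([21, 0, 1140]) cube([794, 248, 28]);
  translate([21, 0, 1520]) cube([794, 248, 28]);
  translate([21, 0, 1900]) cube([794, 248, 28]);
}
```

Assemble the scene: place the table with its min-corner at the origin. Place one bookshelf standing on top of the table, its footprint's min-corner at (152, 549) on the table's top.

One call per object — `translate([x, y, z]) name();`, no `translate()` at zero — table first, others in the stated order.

table();
translate([152, 549, 749]) bookshelf();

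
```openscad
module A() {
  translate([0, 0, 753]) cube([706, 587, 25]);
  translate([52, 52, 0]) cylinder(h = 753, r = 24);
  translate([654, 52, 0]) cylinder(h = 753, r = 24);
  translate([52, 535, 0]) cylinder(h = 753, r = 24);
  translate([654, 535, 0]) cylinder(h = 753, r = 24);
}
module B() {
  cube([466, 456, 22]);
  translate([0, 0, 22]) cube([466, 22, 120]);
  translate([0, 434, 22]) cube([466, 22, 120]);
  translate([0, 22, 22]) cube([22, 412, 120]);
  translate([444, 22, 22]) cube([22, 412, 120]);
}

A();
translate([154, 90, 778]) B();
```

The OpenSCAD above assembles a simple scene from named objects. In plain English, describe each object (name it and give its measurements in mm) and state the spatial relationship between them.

A is a table with a 706×587 mm rectangular top, 25 mm thick, top surface at z = 778 mm, supported by four round legs of 48 mm diameter, each leg's bounding box inset 28 mm from the nearest pair of top edges, running from the floor.

B is an open storage box with external size 466×456×142 mm and wall thickness 22 mm (the base is also 22 mm thick). The base covers the whole footprint; the four walls stand on the base, with the y-facing walls full-width and the x-facing walls fitting between their inner faces.

The open box is on top of the table.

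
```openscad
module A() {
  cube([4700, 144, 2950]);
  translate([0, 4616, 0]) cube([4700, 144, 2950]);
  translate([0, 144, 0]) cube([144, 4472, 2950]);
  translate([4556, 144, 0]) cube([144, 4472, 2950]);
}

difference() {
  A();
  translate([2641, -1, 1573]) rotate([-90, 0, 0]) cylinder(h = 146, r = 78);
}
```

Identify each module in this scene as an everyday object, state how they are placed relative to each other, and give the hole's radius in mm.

A is a house frame. The house frame has a circular hole through its front wall. The hole's radius is 78 mm.

The subtracted cylinder has r = 78 mm.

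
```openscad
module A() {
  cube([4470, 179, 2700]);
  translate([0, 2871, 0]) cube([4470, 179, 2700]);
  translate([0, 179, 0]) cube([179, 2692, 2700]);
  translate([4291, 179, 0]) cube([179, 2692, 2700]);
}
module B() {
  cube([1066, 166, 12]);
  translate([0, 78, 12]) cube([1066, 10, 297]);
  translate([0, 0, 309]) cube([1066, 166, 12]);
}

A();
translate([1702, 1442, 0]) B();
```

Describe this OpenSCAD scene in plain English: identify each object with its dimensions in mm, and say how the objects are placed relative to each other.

A is the wall frame of a small rectangular building: four walls, each 2700 mm tall and 179 mm thick, enclosing a footprint 4470 mm (x) by 3050 mm (y) outside-to-outside, with no floor or roof. The front and back walls (the −y and +y sides) span the full width; the two side walls fit between them.

B is an I-beam lying along x, 1066 mm long. Overall section height 321 mm. Two flanges 166 mm wide (y) and 12 mm thick, one on the floor and one at the top; a web 10 mm thick runs between them, centred on the flange width.

The I-beam sits inside the house frame, centred.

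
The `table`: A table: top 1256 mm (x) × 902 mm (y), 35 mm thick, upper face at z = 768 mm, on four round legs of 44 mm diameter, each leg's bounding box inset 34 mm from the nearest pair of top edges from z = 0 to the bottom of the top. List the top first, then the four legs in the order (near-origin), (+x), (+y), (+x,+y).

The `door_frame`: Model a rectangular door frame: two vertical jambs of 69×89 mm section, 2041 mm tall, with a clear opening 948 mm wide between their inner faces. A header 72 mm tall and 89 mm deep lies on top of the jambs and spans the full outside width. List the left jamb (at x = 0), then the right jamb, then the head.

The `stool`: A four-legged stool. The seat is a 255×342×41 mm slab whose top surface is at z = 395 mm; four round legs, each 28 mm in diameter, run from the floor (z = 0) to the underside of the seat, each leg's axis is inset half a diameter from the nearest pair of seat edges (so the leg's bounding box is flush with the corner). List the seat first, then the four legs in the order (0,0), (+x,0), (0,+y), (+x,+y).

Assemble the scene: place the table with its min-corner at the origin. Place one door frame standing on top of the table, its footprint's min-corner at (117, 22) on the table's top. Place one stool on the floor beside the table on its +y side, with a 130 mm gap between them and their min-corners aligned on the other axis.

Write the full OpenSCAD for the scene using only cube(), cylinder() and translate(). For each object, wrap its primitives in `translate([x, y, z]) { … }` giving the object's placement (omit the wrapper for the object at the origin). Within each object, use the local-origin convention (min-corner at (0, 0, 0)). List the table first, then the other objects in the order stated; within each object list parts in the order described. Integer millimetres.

translate([0, 0, 733]) cube([1256, 902, 35]);
translate([56, 56, 0]) cylinder(h = 733, r = 22);
translate([1200, 56, 0]) cylinder(h = 733, r = 22);
translate([56, 846, 0]) cylinder(h = 733, r = 22);
translate([1200, 846, 0]) cylinder(h = 733, r = 22);
translate([117, 22, 768]) {
  cube([69, 89, 2041]);
  translate([1017, 0, 0]) cube([69, 89, 2041]);
  translate([0, 0, 2041]) cube([1086, 89, 72]);
}
translate([0, 1032, 0]) {
  translate([0, 0, 354]) cube([255, 342, 41]);
  translate([14, 14, 0]) cylinder(h = 354, r = 14);
  translate([241, 14, 0]) cylinder(h = 354, r = 14);
  translate([14, 328, 0]) cylinder(h = 354, r = 14);
  translate([241, 328, 0]) cylinder(h = 354, r = 14);
}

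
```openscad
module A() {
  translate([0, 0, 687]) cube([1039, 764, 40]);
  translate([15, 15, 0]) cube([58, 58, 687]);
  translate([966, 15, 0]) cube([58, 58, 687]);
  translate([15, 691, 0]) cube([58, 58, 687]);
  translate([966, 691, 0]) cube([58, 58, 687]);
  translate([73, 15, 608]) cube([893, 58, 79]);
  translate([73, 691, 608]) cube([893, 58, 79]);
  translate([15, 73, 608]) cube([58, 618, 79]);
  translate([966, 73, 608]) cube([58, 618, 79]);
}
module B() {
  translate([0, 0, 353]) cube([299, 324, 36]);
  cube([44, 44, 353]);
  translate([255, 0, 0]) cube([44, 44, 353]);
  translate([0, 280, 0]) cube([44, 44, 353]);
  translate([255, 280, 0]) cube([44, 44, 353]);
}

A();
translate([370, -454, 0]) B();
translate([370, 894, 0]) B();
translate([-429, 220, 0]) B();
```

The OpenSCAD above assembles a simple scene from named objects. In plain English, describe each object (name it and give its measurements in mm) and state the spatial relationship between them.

A is a table with a 1039×764 mm rectangular top, 40 mm thick, top surface at z = 727 mm, supported by four 58×58 mm square legs, each inset 15 mm from the nearest pair of top edges, running from the floor. Four apron rails, 58 mm thick and 79 mm tall, run between adjacent legs with their top edges flush with the underside of the top and their outer faces flush with the legs' outer faces.

B is a simple wooden stool: a rectangular seat 299 mm (x) by 324 mm (y), 36 mm thick, top face at z = 389 mm, on four square legs, each 44×44 mm in cross-section. The legs rest on z = 0, each flush with a corner of the seat.

Three stools sit around the table at the −y, +y, −x sides.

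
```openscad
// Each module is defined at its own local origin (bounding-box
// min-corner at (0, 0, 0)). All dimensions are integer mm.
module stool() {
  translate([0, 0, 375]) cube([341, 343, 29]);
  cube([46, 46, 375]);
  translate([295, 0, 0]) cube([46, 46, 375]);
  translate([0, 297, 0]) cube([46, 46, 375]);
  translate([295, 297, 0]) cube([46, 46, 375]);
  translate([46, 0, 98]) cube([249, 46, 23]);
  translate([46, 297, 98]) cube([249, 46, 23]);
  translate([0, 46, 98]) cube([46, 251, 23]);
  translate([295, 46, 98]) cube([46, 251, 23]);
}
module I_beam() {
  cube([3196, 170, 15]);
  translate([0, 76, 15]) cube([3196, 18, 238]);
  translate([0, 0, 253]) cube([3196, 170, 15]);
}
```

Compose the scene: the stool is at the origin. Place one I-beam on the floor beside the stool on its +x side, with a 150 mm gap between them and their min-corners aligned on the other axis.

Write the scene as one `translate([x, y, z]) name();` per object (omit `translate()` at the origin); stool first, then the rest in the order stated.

stool();
translate([491, 0, 0]) I_beam();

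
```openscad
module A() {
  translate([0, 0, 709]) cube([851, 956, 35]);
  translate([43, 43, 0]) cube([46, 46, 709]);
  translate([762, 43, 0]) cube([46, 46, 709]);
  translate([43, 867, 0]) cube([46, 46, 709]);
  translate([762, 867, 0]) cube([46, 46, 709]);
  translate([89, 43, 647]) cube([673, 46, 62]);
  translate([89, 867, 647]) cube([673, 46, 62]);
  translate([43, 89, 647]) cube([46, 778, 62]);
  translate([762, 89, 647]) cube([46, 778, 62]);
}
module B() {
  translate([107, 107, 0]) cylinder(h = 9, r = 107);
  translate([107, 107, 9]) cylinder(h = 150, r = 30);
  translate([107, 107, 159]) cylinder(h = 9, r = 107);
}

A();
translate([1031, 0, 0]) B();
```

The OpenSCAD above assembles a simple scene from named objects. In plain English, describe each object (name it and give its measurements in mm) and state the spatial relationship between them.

A is a table with a 851×956 mm rectangular top, 35 mm thick, top surface at z = 744 mm, supported by four 46×46 mm square legs, each inset 43 mm from the nearest pair of top edges, running from the floor. Four apron rails, 46 mm thick and 62 mm tall, run between adjacent legs with their top edges flush with the underside of the top and their outer faces flush with the legs' outer faces.

B is a spool: two coaxial disc flanges of radius 107 mm and thickness 9 mm, joined by a core cylinder of radius 30 mm and height 150 mm. The lower flange rests on z = 0 and the three cylinders share a vertical axis.

The spool is on the floor beside the table on its +x side.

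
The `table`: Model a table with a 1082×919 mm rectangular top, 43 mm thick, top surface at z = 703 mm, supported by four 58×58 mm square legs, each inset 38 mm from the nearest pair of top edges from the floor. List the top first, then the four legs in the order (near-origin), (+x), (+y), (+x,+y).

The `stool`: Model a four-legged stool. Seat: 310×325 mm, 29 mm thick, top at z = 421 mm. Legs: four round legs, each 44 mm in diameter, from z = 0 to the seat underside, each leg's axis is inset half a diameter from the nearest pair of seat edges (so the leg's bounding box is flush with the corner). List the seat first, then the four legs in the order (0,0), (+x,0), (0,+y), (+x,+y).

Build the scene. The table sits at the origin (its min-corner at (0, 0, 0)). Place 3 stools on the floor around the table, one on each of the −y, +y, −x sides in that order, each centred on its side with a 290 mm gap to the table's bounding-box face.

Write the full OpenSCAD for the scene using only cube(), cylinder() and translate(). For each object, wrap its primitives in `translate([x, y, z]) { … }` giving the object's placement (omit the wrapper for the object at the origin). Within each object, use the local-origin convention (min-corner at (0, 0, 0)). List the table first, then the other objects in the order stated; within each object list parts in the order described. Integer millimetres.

translate([0, 0, 660]) cube([1082, 919, 43]);
translate([38, 38, 0]) cube([58, 58, 660]);
translate([986, 38, 0]) cube([58, 58, 660]);
translate([38, 823, 0]) cube([58, 58, 660]);
translate([986, 823, 0]) cube([58, 58, 660]);
translate([386, -615, 0]) {
  translate([0, 0, 392]) cube([310, 325, 29]);
  translate([22, 22, 0]) cylinder(h = 392, r = 22);
  translate([288, 22, 0]) cylinder(h = 392, r = 22);
  translate([22, 303, 0]) cylinder(h = 392, r = 22);
  translate([288, 303, 0]) cylinder(h = 392, r = 22);
}
translate([386, 1209, 0]) {
  translate([0, 0, 392]) cube([310, 325, 29]);
  translate([22, 22, 0]) cylinder(h = 392, r = 22);
  translate([288, 22, 0]) cylinder(h = 392, r = 22);
  translate([22, 303, 0]) cylinder(h = 392, r = 22);
  translate([288, 303, 0]) cylinder(h = 392, r = 22);
}
translate([-600, 297, 0]) {
  translate([0, 0, 392]) cube([310, 325, 29]);
  translate([22, 22, 0]) cylinder(h = 392, r = 22);
  translate([288, 22, 0]) cylinder(h = 392, r = 22);
  translate([22, 303, 0]) cylinder(h = 392, r = 22);
  translate([288, 303, 0]) cylinder(h = 392, r = 22);
}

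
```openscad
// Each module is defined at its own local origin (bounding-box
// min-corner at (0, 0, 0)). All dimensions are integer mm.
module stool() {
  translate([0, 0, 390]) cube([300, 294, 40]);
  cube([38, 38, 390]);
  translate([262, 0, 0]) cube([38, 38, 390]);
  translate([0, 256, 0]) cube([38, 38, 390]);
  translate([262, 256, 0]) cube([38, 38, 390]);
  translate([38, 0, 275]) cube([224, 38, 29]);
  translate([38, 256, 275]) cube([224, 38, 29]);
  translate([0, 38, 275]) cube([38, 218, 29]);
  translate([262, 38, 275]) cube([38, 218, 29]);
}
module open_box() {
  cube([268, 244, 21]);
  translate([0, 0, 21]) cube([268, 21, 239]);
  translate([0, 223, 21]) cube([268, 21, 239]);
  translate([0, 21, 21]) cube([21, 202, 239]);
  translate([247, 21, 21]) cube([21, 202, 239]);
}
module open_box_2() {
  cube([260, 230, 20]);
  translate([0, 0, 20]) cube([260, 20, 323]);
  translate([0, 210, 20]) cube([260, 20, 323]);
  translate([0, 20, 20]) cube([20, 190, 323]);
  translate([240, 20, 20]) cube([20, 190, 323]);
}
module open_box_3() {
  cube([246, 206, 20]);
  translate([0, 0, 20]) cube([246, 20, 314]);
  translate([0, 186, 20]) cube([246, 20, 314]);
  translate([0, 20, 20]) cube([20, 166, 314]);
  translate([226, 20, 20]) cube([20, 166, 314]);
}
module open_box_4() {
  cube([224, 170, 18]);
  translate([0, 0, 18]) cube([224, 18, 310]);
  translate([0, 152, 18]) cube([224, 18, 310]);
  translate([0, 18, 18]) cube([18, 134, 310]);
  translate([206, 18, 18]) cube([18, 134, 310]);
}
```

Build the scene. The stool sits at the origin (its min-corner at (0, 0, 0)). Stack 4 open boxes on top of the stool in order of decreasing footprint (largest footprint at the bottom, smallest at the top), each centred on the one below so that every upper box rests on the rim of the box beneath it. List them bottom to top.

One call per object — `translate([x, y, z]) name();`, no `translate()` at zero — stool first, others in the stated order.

stool();
translate([16, 25, 430]) open_box();
translate([20, 32, 690]) open_box_2();
translate([27, 44, 1033]) open_box_3();
translate([38, 62, 1367]) open_box_4();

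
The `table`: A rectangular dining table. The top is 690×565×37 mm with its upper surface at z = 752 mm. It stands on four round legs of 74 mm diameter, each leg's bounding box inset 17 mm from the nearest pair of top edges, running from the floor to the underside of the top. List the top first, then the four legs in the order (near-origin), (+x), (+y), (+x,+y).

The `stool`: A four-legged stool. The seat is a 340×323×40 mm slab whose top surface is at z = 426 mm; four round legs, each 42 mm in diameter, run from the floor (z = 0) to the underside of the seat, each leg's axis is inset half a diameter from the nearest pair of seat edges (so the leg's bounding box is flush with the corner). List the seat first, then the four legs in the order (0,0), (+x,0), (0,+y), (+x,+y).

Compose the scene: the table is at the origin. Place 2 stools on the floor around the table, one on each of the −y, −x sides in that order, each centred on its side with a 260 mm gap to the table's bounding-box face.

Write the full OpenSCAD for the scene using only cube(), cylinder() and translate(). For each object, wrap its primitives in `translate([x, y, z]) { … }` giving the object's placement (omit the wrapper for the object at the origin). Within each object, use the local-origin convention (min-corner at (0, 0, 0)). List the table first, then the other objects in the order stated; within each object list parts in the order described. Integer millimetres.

translate([0, 0, 715]) cube([690, 565, 37]);
translate([54, 54, 0]) cylinder(h = 715, r = 37);
translate([636, 54, 0]) cylinder(h = 715, r = 37);
translate([54, 511, 0]) cylinder(h = 715, r = 37);
translate([636, 511, 0]) cylinder(h = 715, r = 37);
translate([175, -583, 0]) {
  translate([0, 0, 386]) cube([340, 323, 40]);
  translate([21, 21, 0]) cylinder(h = 386, r = 21);
  translate([319, 21, 0]) cylinder(h = 386, r = 21);
  translate([21, 302, 0]) cylinder(h = 386, r = 21);
  translate([319, 302, 0]) cylinder(h = 386, r = 21);
}
translate([-600, 121, 0]) {
  translate([0, 0, 386]) cube([340, 323, 40]);
  translate([21, 21, 0]) cylinder(h = 386, r = 21);
  translate([319, 21, 0]) cylinder(h = 386, r = 21);
  translate([21, 302, 0]) cylinder(h = 386, r = 21);
  translate([319, 302, 0]) cylinder(h = 386, r = 21);
}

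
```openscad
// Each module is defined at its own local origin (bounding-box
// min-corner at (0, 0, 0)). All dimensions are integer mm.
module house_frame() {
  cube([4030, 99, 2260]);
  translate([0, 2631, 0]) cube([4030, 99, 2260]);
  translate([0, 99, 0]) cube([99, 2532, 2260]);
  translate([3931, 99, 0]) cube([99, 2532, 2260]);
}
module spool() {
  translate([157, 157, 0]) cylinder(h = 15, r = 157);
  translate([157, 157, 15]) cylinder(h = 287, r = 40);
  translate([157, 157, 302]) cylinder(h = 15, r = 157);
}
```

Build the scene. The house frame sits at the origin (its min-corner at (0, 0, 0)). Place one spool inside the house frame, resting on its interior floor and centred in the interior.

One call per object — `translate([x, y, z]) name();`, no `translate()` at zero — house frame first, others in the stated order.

house_frame();
translate([1858, 1208, 0]) spool();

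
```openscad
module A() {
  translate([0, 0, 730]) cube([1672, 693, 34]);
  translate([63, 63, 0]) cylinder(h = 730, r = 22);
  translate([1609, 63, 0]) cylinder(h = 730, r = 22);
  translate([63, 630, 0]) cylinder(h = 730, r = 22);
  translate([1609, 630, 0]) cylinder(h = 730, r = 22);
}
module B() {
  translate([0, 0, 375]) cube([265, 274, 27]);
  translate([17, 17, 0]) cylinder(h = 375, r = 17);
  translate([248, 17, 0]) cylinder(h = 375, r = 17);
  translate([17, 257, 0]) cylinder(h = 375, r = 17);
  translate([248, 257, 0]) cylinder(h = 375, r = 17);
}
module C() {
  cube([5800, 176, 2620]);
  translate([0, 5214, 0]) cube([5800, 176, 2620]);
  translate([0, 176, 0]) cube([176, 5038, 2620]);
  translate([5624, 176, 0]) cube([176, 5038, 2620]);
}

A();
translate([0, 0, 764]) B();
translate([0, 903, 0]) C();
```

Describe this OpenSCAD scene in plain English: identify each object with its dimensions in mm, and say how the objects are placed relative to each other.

A is a rectangular dining table. The top is 1672×693×34 mm with its upper surface at z = 764 mm. It stands on four round legs of 44 mm diameter, each leg's bounding box inset 41 mm from the nearest pair of top edges, running from the floor to the underside of the top.

B is a four-legged stool. The seat is 265×274 mm, 27 mm thick, top at z = 402 mm. It stands on four round legs, each 34 mm in diameter, from z = 0 to the seat underside, each leg's axis is inset half a diameter from the nearest pair of seat edges (so the leg's bounding box is flush with the corner).

C is the wall frame of a small rectangular building: four walls, each 2620 mm tall and 176 mm thick, enclosing a footprint 5800 mm (x) by 5390 mm (y) outside-to-outside, with no floor or roof. The front and back walls (the −y and +y sides) span the full width; the two side walls fit between them.

The stool is on top of the table. The house frame is on the floor beside the table on its +y side.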